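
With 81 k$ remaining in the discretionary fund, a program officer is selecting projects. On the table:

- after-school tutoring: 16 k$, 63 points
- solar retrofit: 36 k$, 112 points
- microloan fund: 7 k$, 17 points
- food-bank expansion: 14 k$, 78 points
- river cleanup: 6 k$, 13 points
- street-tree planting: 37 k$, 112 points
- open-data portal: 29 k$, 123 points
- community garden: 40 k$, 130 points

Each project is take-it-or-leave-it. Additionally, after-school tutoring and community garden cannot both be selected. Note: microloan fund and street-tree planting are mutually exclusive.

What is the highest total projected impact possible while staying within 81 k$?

313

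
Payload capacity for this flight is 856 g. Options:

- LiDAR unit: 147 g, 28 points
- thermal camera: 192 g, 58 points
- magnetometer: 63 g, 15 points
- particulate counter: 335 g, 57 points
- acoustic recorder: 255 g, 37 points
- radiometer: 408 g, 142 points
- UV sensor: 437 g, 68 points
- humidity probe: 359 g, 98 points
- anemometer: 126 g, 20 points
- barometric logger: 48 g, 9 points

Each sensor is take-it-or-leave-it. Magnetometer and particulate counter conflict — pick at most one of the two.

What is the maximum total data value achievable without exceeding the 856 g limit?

Filling by ratio: LiDAR unit + thermal camera + magnetometer + radiometer for 243, with 46 g left unused.
Replace LiDAR unit and thermal camera with humidity probe: the trade gains 12 net, giving 255 at 830 g.
Nothing else feasible within 856 g beats 255.

255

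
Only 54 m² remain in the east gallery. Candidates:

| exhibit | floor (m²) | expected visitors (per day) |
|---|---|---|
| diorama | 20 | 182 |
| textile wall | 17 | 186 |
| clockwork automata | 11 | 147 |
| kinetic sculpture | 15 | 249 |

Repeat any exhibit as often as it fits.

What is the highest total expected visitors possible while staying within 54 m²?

The ratio heuristic lands on 3×kinetic sculpture (747) but leaves 9 m² idle.
Dropping kinetic sculpture frees 15 m²; slotting in 2×clockwork automata (22 m²) lifts the total to 792 at 52 m².
No other feasible combination exceeds 792.

792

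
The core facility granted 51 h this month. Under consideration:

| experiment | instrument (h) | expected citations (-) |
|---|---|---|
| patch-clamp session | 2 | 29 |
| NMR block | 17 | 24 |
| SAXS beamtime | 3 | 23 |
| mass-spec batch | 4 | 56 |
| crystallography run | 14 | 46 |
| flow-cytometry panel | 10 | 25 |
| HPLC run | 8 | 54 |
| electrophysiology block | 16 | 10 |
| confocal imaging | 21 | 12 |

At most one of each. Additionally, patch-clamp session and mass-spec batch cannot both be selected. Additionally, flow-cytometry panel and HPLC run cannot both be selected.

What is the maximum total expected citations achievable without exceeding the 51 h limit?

203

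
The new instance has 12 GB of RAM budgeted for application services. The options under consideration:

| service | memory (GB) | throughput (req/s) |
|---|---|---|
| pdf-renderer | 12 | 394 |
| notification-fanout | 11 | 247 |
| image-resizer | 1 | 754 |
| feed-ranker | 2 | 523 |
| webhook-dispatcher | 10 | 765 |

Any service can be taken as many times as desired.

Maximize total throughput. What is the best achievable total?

The ratio ordering already packs tightly: 12×image-resizer, 12 GB, 9048.
No other feasible combination exceeds 9048.

9048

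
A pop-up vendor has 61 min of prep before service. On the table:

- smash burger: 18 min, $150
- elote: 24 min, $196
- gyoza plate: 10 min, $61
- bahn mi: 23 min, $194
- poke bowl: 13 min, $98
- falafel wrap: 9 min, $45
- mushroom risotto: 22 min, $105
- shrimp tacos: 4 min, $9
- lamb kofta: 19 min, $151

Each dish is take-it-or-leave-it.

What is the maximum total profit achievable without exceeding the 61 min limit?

Ranking by ratio (profit/min): bahn mi 8.43, smash burger 8.33, elote 8.17.
The ratio heuristic lands on smash burger + bahn mi + lamb kofta (495) but leaves 1 min idle.
The 23 min tied up in bahn mi is better spent on elote — total rises to 497 (61 min).

497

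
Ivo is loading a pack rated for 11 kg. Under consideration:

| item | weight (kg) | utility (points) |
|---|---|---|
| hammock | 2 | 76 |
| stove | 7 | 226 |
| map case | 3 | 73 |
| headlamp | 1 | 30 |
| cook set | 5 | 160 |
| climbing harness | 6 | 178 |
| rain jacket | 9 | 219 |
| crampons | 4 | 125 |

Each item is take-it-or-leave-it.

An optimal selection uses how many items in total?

Best achievable utility is 361.
For example hammock + cook set + crampons achieves it, using 11 kg.
Every optimal selection uses 3 items.

3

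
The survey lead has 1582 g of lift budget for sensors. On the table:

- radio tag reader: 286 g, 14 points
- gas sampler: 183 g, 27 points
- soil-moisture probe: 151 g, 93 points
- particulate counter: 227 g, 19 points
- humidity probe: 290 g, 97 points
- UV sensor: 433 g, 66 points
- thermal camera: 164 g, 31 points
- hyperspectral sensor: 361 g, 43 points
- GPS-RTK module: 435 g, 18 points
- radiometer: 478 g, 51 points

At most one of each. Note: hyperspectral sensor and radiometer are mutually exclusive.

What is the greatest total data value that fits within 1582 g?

357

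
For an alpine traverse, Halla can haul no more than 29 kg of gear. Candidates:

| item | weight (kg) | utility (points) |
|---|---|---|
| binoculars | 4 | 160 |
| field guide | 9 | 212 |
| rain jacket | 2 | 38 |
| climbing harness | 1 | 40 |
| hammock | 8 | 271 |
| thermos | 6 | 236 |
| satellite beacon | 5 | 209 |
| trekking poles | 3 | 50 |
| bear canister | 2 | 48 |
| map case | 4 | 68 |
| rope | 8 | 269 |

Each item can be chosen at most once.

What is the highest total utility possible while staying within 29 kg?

1033

By utility per kg: satellite beacon 41.80, binoculars 40.00, climbing harness 40.00, thermos 39.33 lead.
Taking the top-ratio items first gives binoculars + rain jacket + climbing harness + hammock + thermos + satellite beacon + bear canister for 1002 (28 kg).
Dropping binoculars and rain jacket and climbing harness frees 7 kg; slotting in rope (8 kg) lifts the total to 1033 at 29 kg.
That's the maximum — no swap from here does better than 1033.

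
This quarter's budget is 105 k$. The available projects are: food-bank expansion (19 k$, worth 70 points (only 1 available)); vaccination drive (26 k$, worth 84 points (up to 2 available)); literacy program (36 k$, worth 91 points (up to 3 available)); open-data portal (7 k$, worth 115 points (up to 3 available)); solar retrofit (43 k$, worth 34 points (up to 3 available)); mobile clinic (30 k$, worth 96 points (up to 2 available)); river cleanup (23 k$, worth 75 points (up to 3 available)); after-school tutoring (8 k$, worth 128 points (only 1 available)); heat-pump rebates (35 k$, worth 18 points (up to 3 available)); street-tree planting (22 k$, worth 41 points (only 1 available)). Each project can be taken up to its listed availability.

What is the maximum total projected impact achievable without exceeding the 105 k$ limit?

The ratio heuristic lands on food-bank expansion + 3×open-data portal + 2×river cleanup + after-school tutoring (693) but leaves 11 k$ idle.
Dropping 2×river cleanup frees 46 k$; slotting in vaccination drive + mobile clinic (56 k$) lifts the total to 723 at 104 k$.
No other feasible combination exceeds 723.

723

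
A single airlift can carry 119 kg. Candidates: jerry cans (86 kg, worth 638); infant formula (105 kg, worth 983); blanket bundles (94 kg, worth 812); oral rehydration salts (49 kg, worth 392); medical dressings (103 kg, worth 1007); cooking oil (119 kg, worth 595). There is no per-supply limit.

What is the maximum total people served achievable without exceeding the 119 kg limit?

1007

By people served per kg: medical dressings 9.78, infant formula 9.36, blanket bundles 8.64 lead.
Medical dressings uses 103 of the 119 kg and totals 1007.
The spare 16 kg is too small for any remaining supply, and no exchange beats 1007.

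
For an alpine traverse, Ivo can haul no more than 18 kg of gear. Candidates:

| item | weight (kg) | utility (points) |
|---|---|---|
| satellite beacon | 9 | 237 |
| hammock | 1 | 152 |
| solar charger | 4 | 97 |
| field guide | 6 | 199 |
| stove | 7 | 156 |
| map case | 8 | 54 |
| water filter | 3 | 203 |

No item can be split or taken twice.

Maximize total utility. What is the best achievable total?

Filling by ratio: hammock + solar charger + field guide + water filter for 651, with 4 kg left unused.
The 4 kg tied up in solar charger is better spent on stove — total rises to 710 (17 kg).
Runner-up satellite beacon + hammock + solar charger + water filter tops out at 689.

710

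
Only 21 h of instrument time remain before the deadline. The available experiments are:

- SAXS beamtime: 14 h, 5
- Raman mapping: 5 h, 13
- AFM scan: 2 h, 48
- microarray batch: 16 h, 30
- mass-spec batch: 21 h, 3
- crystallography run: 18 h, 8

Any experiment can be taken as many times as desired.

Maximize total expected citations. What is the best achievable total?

480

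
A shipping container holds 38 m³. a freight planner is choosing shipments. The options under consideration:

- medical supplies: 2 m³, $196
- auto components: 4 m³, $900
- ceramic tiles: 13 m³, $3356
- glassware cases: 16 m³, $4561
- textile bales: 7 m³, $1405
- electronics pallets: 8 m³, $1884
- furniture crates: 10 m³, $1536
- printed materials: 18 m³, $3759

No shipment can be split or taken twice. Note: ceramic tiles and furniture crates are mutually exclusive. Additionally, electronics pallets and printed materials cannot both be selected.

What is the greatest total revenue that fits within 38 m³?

Ranking by ratio (revenue/m³): glassware cases 285.06, ceramic tiles 258.15, electronics pallets 235.50.
The ratio ordering already packs tightly: ceramic tiles + glassware cases + electronics pallets, 37 m³, 9801.
An exhaustive check of the 256 subsets confirms 9801.

9801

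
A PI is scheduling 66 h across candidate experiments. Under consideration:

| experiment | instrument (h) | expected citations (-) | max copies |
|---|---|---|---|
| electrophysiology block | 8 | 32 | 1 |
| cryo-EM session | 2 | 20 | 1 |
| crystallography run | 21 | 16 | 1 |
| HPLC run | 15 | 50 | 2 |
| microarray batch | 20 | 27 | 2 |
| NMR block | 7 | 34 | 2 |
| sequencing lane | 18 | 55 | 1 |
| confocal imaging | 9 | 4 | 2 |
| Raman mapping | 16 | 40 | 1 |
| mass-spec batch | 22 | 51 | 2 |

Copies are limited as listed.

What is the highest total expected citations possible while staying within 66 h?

Filling by ratio: electrophysiology block + cryo-EM session + 2×HPLC run + 2×NMR block + confocal imaging for 224, with 3 h left unused.
The 17 h tied up in electrophysiology block and confocal imaging is better spent on sequencing lane — total rises to 243 (64 h).

243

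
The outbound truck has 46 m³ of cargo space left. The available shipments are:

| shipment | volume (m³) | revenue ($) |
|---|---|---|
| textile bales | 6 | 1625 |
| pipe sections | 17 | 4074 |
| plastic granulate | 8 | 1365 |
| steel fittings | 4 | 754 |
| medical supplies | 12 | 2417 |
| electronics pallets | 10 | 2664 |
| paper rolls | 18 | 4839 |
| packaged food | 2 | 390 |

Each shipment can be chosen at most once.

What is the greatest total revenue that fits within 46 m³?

Greedy by ratio would take textile bales + medical supplies + electronics pallets + paper rolls: 46 m³ used, total 11545.
Dropping textile bales and medical supplies frees 18 m³; slotting in pipe sections (17 m³) lifts the total to 11577 at 45 m³.
Nothing else within 46 m³ beats 11577.

11577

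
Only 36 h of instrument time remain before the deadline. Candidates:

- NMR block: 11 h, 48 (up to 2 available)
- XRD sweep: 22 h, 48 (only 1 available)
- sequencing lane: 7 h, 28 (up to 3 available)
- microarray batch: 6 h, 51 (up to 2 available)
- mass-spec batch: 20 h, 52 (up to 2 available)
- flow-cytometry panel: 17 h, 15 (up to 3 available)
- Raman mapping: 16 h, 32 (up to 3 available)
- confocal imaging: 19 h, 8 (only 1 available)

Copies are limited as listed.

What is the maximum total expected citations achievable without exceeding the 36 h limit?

198

Ranking by ratio (expected citations/h): microarray batch 8.50, NMR block 4.36, sequencing lane 4.00, mass-spec batch 2.60.
2×NMR block + 2×microarray batch uses 34 of the 36 h and totals 198.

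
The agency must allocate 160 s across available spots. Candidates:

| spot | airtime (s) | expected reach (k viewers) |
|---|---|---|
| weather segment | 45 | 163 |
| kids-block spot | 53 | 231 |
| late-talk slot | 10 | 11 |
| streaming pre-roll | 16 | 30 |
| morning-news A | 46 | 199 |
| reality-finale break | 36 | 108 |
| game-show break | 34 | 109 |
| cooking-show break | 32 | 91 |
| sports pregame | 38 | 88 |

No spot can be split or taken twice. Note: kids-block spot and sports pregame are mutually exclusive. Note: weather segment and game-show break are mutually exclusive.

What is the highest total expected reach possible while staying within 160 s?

Taking weather segment + kids-block spot + streaming pre-roll + morning-news A: 160 s used, 623 in expected reach.
Every other selection either busts 160 s or breaks a pairing rule or fails to beat 623.

623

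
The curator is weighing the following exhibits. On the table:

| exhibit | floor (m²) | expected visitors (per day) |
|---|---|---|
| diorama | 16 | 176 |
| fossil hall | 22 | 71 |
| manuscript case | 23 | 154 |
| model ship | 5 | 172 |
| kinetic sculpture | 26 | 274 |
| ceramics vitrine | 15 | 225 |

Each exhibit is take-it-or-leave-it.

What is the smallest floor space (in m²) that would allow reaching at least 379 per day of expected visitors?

20

Look for the lowest-floor combination reaching 379.
model ship + ceramics vitrine: 397 expected visitors at 20 m².
Below 20 m² the best achievable stays under 379.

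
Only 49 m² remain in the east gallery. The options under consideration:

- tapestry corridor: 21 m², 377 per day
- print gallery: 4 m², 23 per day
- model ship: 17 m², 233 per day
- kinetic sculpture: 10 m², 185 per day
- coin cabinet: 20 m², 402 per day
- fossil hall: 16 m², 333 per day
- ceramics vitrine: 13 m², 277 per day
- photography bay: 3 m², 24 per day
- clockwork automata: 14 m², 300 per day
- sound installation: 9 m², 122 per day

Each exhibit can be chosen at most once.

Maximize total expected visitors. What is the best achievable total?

1012

The ratio heuristic lands on fossil hall + ceramics vitrine + photography bay + clockwork automata (934) but leaves 3 m² idle.
The 17 m² tied up in photography bay and clockwork automata is better spent on coin cabinet — total rises to 1012 (49 m²).
No other feasible combination exceeds 1012.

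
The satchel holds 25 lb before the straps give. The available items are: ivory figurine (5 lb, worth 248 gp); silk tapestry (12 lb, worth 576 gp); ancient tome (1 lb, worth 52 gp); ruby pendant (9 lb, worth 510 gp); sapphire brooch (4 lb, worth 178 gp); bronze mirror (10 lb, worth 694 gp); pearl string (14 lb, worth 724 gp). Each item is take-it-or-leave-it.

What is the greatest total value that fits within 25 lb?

1504

Density check — bronze mirror 69.40, ruby pendant 56.67, ancient tome 52.00, pearl string 51.71 are the best per lb.
Taking ivory figurine + ancient tome + ruby pendant + bronze mirror: 25 lb used, 1504 in value.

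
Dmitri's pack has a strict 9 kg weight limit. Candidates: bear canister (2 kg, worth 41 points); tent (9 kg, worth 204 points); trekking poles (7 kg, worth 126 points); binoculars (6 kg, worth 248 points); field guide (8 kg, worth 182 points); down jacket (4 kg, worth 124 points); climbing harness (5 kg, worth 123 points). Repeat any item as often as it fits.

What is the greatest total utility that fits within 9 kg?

Bear canister + binoculars uses 8 of the 9 kg and totals 289.
The spare 1 kg is too small for any remaining item, and no exchange beats 289.

289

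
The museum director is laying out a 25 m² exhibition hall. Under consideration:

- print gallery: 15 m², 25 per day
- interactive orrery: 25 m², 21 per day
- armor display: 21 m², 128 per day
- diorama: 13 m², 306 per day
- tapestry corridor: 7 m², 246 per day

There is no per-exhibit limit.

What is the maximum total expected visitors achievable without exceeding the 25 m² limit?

738

Best packing: 3×tapestry corridor — 21 m², 738 total.
The spare 4 m² is too small for any remaining exhibit, and no exchange beats 738.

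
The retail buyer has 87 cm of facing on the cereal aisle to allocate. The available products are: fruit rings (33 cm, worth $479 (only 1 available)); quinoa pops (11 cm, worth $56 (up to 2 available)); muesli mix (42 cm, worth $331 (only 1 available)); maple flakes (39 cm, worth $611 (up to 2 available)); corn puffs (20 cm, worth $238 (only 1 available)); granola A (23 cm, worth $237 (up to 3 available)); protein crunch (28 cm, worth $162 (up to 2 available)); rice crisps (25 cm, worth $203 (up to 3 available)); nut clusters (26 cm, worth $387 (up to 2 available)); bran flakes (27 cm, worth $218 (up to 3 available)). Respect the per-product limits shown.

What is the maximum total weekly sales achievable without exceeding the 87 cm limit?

1253

Greedy by ratio would take 2×maple flakes: 78 cm used, total 1222.
Replace 2×maple flakes with fruit rings + 2×nut clusters: the trade gains 31 net, giving 1253 at 85 cm.
The spare 2 cm is too small for any remaining product, and no exchange beats 1253.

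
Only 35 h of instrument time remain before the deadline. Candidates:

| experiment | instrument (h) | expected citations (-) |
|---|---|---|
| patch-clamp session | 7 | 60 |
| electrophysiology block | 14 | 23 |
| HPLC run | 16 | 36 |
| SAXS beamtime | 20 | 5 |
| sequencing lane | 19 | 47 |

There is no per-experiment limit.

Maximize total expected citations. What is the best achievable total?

300

The ratio ordering already packs tightly: 5×patch-clamp session, 35 h, 300.
That's the maximum — no swap from here does better than 300.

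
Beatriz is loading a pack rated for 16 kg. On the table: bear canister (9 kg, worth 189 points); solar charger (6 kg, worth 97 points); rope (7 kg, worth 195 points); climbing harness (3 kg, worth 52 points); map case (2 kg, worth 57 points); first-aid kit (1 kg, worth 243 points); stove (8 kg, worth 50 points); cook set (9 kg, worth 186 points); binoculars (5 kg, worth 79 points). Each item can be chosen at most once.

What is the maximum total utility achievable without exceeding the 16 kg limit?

592

Density check — first-aid kit 243.00, map case 28.50, rope 27.86, bear canister 21.00 are the best per kg.
Greedy by ratio would take rope + climbing harness + map case + first-aid kit: 13 kg used, total 547.
Replace climbing harness with solar charger: the trade gains 45 net, giving 592 at 16 kg.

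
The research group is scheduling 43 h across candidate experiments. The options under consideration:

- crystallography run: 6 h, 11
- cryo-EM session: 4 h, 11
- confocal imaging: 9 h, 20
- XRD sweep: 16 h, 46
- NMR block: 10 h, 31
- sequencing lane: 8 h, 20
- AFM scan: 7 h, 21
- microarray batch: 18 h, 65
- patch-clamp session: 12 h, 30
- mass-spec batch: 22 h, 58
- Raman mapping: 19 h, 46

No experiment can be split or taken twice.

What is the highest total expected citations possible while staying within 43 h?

By expected citations per h: microarray batch 3.61, NMR block 3.10, AFM scan 3.00, XRD sweep 2.88 lead.
Filling by ratio: cryo-EM session + NMR block + AFM scan + microarray batch for 128, with 4 h left unused.
Dropping cryo-EM session frees 4 h; slotting in sequencing lane (8 h) lifts the total to 137 at 43 h.

137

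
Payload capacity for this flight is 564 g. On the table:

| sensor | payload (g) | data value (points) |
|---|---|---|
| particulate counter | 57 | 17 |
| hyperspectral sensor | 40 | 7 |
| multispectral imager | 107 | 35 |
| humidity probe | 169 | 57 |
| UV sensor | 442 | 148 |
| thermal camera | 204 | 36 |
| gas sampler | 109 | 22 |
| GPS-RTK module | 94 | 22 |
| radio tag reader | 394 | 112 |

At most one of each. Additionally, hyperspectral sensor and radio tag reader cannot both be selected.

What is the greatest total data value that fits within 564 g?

Greedy by ratio would take particulate counter + multispectral imager + humidity probe + gas sampler + GPS-RTK module: 536 g used, total 153.
Using the slack differently, multispectral imager + UV sensor comes to 183 at 549 g.

183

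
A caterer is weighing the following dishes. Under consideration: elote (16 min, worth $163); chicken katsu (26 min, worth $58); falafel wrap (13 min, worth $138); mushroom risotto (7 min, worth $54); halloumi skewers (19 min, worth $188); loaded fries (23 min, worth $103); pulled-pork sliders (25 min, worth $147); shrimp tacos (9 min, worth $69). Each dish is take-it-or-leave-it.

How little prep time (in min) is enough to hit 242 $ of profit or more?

26

Need the lightest bundle worth ≥ 242.
Taking mushroom risotto + halloumi skewers gives 242 (≥ 242) for 26 min.
No combination under 26 min hits 242.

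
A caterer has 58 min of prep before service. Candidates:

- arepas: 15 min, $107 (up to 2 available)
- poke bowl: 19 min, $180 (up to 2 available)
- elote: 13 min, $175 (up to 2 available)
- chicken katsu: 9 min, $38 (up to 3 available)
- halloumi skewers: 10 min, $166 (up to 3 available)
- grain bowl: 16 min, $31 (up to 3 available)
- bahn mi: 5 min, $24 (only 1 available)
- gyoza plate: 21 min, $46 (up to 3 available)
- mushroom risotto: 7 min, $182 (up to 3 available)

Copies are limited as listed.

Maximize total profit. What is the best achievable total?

1068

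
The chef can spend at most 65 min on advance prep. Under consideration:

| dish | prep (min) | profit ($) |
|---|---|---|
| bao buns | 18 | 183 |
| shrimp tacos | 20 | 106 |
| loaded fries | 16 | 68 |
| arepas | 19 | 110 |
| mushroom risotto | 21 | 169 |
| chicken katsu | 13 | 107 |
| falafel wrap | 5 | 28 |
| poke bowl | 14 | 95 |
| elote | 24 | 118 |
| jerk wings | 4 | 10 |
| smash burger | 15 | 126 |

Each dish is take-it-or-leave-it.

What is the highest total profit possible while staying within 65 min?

539

The ratio ordering already packs tightly: bao buns + chicken katsu + falafel wrap + poke bowl + smash burger, 65 min, 539.
The closest alternative, bao buns + arepas + chicken katsu + smash burger, reaches only 526.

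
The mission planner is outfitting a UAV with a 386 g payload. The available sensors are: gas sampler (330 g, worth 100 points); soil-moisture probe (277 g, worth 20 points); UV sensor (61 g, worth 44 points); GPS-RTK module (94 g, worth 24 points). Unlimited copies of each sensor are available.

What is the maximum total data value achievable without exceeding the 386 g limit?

By data value per g: UV sensor 0.72, gas sampler 0.30, GPS-RTK module 0.26, soil-moisture probe 0.07 lead.
Best packing: 6×UV sensor — 366 g, 264 total.

264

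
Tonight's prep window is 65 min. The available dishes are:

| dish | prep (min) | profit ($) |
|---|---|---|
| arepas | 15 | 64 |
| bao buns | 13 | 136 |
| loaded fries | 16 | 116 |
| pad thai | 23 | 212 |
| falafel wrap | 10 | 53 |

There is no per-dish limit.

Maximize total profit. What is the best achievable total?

Density check — bao buns 10.46, pad thai 9.22, loaded fries 7.25 are the best per min.
Taking 5×bao buns: 65 min used, 680 in profit.
Every other selection either busts 65 min or fails to beat 680.

680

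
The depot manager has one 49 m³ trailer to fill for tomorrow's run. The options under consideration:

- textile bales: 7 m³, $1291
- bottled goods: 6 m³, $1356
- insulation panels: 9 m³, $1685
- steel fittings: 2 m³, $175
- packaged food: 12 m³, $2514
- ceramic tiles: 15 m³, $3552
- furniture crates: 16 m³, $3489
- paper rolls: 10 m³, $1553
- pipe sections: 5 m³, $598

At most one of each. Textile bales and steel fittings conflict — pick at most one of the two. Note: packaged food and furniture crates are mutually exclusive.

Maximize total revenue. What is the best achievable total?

10398

Taking textile bales + bottled goods + insulation panels + packaged food + ceramic tiles: 49 m³ used, 10398 in revenue.
Runner-up textile bales + bottled goods + ceramic tiles + furniture crates + pipe sections tops out at 10286.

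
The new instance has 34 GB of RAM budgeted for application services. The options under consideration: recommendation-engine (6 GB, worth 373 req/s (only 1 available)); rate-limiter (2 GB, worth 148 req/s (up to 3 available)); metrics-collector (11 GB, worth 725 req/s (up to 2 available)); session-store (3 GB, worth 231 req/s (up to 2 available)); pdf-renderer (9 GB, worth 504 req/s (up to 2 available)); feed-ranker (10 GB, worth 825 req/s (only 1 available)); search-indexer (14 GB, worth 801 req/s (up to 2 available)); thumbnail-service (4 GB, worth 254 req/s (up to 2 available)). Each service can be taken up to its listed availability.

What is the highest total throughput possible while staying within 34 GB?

A density-first pass picks 3×rate-limiter + metrics-collector + 2×session-store + feed-ranker — 2456 at 33 GB.
Replace session-store with thumbnail-service: the trade gains 23 net, giving 2479 at 34 GB.

2479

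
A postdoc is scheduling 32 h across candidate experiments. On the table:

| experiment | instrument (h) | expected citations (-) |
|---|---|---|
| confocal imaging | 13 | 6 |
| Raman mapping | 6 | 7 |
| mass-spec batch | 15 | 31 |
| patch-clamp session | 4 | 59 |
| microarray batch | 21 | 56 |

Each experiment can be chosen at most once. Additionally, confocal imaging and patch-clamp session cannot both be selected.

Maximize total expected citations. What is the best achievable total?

122

The ratio ordering already packs tightly: Raman mapping + patch-clamp session + microarray batch, 31 h, 122.
Next best is patch-clamp session + microarray batch at 115 (25 h) — short by 7.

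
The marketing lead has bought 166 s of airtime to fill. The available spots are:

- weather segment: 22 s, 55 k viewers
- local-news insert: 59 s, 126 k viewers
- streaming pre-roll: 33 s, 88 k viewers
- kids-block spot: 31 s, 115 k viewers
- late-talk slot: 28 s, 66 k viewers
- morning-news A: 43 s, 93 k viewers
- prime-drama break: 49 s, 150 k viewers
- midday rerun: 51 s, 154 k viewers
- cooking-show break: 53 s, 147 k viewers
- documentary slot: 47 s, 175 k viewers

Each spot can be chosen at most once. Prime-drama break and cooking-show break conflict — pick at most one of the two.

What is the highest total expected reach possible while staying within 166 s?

The ratio heuristic lands on streaming pre-roll + kids-block spot + prime-drama break + documentary slot (528) but leaves 6 s idle.
Dropping prime-drama break frees 49 s; slotting in midday rerun (51 s) lifts the total to 532 at 162 s.

532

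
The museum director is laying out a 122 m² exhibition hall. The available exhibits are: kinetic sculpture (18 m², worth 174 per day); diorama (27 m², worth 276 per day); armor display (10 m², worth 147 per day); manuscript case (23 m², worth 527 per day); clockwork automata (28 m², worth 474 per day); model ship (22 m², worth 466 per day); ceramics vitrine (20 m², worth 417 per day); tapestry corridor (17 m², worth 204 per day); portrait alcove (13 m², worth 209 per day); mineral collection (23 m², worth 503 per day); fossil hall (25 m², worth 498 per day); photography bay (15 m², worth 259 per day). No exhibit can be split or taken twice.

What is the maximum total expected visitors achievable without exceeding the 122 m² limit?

2468

A density-first pass picks manuscript case + model ship + ceramics vitrine + mineral collection + fossil hall — 2411 at 113 m².
Dropping ceramics vitrine frees 20 m²; slotting in clockwork automata (28 m²) lifts the total to 2468 at 121 m².
The spare 1 m² is too small for any remaining exhibit, and no exchange beats 2468.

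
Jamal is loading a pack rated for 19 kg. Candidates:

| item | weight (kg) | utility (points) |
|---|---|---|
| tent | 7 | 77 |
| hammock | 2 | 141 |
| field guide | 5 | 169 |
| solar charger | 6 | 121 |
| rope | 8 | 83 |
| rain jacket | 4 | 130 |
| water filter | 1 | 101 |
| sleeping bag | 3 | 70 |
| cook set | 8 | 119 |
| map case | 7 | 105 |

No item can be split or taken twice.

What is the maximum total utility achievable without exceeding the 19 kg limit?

Taking the top-ratio items first gives hammock + field guide + rain jacket + water filter + sleeping bag for 611 (15 kg).
Replace sleeping bag with solar charger: the trade gains 51 net, giving 662 at 18 kg.
Next best is hammock + field guide + rain jacket + water filter + map case at 646 (19 kg) — short by 16.

662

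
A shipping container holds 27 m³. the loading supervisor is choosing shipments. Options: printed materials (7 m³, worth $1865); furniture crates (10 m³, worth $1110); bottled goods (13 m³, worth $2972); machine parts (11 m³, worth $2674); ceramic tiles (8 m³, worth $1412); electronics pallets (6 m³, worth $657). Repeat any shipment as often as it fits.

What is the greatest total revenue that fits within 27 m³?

Taking the top-ratio shipments first gives 3×printed materials + electronics pallets for 6252 (27 m³).
Replace printed materials and electronics pallets with bottled goods: the trade gains 450 net, giving 6702 at 27 m³.
Every other selection either busts 27 m³ or fails to beat 6702.

6702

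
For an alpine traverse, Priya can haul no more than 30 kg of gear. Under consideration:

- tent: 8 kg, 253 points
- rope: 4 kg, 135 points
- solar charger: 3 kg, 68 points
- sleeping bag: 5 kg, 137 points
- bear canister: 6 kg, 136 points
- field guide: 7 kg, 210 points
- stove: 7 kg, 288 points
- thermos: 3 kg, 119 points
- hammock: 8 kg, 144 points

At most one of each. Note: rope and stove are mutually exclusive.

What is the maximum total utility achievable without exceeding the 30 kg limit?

1007

Taking tent + sleeping bag + field guide + stove + thermos: 30 kg used, 1007 in utility.
No other feasible combination exceeds 1007.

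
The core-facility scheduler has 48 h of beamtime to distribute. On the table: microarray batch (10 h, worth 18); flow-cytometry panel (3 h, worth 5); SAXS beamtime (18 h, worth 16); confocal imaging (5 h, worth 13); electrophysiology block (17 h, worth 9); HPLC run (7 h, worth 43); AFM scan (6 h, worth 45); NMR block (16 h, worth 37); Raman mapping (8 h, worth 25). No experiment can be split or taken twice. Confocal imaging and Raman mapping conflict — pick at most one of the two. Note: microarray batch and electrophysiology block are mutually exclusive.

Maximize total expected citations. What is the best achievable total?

Microarray batch + HPLC run + AFM scan + NMR block + Raman mapping uses 47 of the 48 h and totals 168.
An exhaustive check of the 512 subsets confirms 168.

168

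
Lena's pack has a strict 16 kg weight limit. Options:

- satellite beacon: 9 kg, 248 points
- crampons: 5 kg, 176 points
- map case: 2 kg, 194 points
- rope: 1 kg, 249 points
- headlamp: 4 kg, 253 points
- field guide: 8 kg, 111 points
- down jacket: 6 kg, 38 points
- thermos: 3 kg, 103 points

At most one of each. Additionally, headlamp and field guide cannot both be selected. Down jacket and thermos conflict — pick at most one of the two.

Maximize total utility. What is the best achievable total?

The ratio ordering already packs tightly: crampons + map case + rope + headlamp + thermos, 15 kg, 975.

975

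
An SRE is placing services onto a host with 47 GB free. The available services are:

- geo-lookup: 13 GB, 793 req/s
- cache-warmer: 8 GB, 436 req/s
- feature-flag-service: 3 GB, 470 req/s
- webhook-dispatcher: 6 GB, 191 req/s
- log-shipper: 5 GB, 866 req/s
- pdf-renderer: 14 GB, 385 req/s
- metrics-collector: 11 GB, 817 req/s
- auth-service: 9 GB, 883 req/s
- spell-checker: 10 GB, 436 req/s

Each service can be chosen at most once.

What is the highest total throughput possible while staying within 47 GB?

4020

Ranking by ratio (throughput/GB): log-shipper 173.20, feature-flag-service 156.67, auth-service 98.11.
Taking geo-lookup + feature-flag-service + webhook-dispatcher + log-shipper + metrics-collector + auth-service: 47 GB used, 4020 in throughput.
Next best is cache-warmer + feature-flag-service + log-shipper + metrics-collector + auth-service + spell-checker at 3908 (46 GB) — short by 112.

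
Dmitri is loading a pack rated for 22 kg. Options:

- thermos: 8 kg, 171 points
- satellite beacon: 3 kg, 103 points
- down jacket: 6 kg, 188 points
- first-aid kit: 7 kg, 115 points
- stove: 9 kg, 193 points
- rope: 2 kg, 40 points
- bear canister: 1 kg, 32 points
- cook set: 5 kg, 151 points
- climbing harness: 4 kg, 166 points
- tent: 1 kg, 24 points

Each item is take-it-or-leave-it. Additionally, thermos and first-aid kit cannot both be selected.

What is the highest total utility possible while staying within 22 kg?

704

By utility per kg: climbing harness 41.50, satellite beacon 34.33, bear canister 32.00, down jacket 31.33 lead.
The ratio ordering already packs tightly: satellite beacon + down jacket + rope + bear canister + cook set + climbing harness + tent, 22 kg, 704.
Runner-up satellite beacon + down jacket + rope + bear canister + cook set + climbing harness tops out at 680.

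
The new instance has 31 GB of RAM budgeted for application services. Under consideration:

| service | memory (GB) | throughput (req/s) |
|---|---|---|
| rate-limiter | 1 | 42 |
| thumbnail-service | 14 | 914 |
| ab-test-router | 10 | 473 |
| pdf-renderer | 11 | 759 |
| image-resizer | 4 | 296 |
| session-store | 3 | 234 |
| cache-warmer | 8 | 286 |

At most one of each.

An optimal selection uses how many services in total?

4

Optimal total is 2011.
For example rate-limiter + thumbnail-service + pdf-renderer + image-resizer achieves it, using 30 GB.
All optima have 4 services.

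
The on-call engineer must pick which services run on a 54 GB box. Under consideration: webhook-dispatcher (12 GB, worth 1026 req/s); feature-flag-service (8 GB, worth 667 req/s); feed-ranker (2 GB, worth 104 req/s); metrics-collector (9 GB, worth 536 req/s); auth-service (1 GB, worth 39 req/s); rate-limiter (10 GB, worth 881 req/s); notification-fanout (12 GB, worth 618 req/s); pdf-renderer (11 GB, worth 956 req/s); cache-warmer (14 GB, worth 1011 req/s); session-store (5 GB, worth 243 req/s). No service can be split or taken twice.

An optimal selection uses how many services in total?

6

Best achievable throughput is 4221.
webhook-dispatcher + feed-ranker + rate-limiter + pdf-renderer + cache-warmer + session-store hits 4221 at 54 GB.
Any selection reaching 4221 contains exactly 6 services.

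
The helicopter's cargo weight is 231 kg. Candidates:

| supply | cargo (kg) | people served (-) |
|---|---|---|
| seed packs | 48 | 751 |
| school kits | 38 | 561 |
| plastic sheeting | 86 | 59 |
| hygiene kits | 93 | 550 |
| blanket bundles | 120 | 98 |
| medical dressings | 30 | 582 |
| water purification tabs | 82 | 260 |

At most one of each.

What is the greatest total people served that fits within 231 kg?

The ratio ordering already packs tightly: seed packs + school kits + hygiene kits + medical dressings, 209 kg, 2444.

2444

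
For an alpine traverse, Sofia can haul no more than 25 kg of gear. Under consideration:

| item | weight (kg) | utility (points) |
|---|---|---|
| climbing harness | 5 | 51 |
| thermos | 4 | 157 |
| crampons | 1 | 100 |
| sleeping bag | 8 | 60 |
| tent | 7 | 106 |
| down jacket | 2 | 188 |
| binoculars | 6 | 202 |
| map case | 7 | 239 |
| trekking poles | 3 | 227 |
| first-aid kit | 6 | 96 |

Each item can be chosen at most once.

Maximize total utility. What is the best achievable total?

Thermos + crampons + down jacket + binoculars + map case + trekking poles uses 23 of the 25 kg and totals 1113.
Next best is crampons + down jacket + binoculars + map case + trekking poles + first-aid kit at 1052 (25 kg) — short by 61.

1113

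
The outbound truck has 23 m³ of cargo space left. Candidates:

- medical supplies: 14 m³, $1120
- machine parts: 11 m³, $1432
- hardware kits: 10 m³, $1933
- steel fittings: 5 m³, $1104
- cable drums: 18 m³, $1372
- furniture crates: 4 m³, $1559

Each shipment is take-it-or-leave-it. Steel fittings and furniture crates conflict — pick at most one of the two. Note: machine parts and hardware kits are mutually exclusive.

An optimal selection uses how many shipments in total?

Best achievable revenue is 3492.
One optimal bundle: hardware kits + furniture crates (14 m³).
All optima have 2 shipments.

2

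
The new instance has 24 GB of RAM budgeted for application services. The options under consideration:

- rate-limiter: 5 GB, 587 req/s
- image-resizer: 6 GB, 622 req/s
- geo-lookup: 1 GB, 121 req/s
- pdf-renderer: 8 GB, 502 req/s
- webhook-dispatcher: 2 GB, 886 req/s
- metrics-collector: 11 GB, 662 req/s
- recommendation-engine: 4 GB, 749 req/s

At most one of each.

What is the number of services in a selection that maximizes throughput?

Optimal total is 3040.
For example image-resizer + geo-lookup + webhook-dispatcher + metrics-collector + recommendation-engine achieves it, using 24 GB.
All optima have 5 services.

5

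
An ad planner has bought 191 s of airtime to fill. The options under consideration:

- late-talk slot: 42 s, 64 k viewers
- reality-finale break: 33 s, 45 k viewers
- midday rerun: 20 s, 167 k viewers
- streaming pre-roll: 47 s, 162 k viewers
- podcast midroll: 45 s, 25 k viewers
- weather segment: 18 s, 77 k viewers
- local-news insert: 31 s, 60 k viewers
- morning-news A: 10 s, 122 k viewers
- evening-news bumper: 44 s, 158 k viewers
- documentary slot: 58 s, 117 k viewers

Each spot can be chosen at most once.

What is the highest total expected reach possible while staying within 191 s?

750

A density-first pass picks midday rerun + streaming pre-roll + weather segment + local-news insert + morning-news A + evening-news bumper — 746 at 170 s.
Dropping local-news insert frees 31 s; slotting in late-talk slot (42 s) lifts the total to 750 at 181 s.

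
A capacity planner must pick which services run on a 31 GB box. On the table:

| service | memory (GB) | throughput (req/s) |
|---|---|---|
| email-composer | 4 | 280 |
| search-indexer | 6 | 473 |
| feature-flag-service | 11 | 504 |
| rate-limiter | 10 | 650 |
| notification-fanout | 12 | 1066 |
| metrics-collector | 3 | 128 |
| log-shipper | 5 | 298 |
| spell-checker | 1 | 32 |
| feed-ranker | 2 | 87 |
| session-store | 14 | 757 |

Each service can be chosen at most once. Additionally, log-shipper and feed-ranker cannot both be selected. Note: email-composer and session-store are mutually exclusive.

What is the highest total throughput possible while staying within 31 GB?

Best packing: search-indexer + rate-limiter + notification-fanout + metrics-collector — 31 GB, 2317 total.
That's the maximum — no feasible swap from here does better than 2317.

2317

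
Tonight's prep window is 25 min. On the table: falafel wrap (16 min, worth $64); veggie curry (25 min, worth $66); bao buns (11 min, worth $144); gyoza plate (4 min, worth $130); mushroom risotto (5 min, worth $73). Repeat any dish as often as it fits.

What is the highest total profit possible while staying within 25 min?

780

By profit per min: gyoza plate 32.50, mushroom risotto 14.60, bao buns 13.09, falafel wrap 4.00 lead.
Taking 6×gyoza plate: 24 min used, 780 in profit.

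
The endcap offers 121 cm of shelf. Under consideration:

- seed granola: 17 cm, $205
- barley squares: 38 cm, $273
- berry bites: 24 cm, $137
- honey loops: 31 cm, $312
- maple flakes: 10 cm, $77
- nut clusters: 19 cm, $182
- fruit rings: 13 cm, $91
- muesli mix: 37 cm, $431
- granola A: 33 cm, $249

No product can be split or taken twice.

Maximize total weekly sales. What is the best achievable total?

1221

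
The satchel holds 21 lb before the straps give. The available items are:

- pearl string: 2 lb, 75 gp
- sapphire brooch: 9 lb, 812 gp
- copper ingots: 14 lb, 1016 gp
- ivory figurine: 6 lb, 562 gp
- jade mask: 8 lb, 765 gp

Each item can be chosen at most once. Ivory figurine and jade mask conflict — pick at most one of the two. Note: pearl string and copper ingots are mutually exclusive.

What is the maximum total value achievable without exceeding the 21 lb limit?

Taking pearl string + sapphire brooch + jade mask: 19 lb used, 1652 in value.

1652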